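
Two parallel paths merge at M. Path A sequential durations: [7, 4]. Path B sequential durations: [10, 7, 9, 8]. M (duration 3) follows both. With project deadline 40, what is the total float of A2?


Forward pass: ES(A2) = sum of predecessors on chain A = 7
EF = ES + duration = 7 + 4 = 11
Backward pass: LF(M) = deadline = 40; LS(M) = 40 - 3 = 37
LF(A2) = LS(M) - sum(successors on chain A) = 37 - 0 = 37
LS = LF - duration = 37 - 4 = 33
Total float = LS - ES = 33 - 7 = 26

26


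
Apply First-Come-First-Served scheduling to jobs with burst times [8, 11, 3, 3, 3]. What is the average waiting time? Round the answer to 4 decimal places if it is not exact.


FCFS order (as given): [8, 11, 3, 3, 3]
Waiting times:
  Job 1: wait = 0
  Job 2: wait = 8
  Job 3: wait = 19
  Job 4: wait = 22
  Job 5: wait = 25
Sum of waiting times = 74
Average waiting time = 74/5 = 14.8

14.8


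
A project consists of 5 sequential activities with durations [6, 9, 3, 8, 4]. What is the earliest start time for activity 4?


Activity 4 starts after activities 1 through 3 complete.
Predecessor durations: [6, 9, 3]
ES = 6 + 9 + 3 = 18

18


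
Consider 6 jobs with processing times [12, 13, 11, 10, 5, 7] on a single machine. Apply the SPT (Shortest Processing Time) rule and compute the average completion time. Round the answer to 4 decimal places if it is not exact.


Sort jobs by processing time (SPT order): [5, 7, 10, 11, 12, 13]
Compute completion times sequentially:
  Job 1: processing = 5, completes at 5
  Job 2: processing = 7, completes at 12
  Job 3: processing = 10, completes at 22
  Job 4: processing = 11, completes at 33
  Job 5: processing = 12, completes at 45
  Job 6: processing = 13, completes at 58
Sum of completion times = 175
Average completion time = 175/6 = 29.1667

29.1667


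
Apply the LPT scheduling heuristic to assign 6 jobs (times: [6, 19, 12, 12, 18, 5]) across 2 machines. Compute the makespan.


Sort jobs in decreasing order (LPT): [19, 18, 12, 12, 6, 5]
Assign each job to the least loaded machine:
  Machine 1: jobs [19, 12, 5], load = 36
  Machine 2: jobs [18, 12, 6], load = 36
Makespan = max load = 36

36


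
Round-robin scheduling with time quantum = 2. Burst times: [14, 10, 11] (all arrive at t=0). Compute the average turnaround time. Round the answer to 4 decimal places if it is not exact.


Time quantum = 2
Execution trace:
  J1 runs 2 units, time = 2
  J2 runs 2 units, time = 4
  J3 runs 2 units, time = 6
  J1 runs 2 units, time = 8
  J2 runs 2 units, time = 10
  J3 runs 2 units, time = 12
  J1 runs 2 units, time = 14
  J2 runs 2 units, time = 16
  J3 runs 2 units, time = 18
  J1 runs 2 units, time = 20
  J2 runs 2 units, time = 22
  J3 runs 2 units, time = 24
  J1 runs 2 units, time = 26
  J2 runs 2 units, time = 28
  J3 runs 2 units, time = 30
  J1 runs 2 units, time = 32
  J3 runs 1 units, time = 33
  J1 runs 2 units, time = 35
Finish times: [35, 28, 33]
Average turnaround = 96/3 = 32.0

32.0


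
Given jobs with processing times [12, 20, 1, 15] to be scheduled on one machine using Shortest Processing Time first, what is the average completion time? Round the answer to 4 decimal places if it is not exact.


Sort jobs by processing time (SPT order): [1, 12, 15, 20]
Compute completion times sequentially:
  Job 1: processing = 1, completes at 1
  Job 2: processing = 12, completes at 13
  Job 3: processing = 15, completes at 28
  Job 4: processing = 20, completes at 48
Sum of completion times = 90
Average completion time = 90/4 = 22.5

22.5


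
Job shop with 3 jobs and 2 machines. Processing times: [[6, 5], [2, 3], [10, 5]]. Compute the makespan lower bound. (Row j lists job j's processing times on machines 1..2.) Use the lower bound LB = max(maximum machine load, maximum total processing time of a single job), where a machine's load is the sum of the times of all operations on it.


Machine loads:
  Machine 1: 6 + 2 + 10 = 18
  Machine 2: 5 + 3 + 5 = 13
Max machine load = 18
Job totals:
  Job 1: 11
  Job 2: 5
  Job 3: 15
Max job total = 15
Lower bound = max(18, 15) = 18

18


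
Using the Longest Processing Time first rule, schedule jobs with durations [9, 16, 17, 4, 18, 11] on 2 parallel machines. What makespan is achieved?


Sort jobs in decreasing order (LPT): [18, 17, 16, 11, 9, 4]
Assign each job to the least loaded machine:
  Machine 1: jobs [18, 11, 9], load = 38
  Machine 2: jobs [17, 16, 4], load = 37
Makespan = max load = 38

38


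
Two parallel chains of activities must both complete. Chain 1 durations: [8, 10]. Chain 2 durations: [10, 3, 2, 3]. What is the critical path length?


Path A total = 8 + 10 = 18
Path B total = 10 + 3 + 2 + 3 = 18
Critical path = longest path = max(18, 18) = 18

18


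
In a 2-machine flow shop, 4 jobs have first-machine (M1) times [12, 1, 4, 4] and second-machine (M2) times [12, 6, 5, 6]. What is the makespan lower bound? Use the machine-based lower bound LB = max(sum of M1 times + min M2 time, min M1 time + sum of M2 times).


LB1 = sum(M1 times) + min(M2 times) = 21 + 5 = 26
LB2 = min(M1 times) + sum(M2 times) = 1 + 29 = 30
Lower bound = max(LB1, LB2) = max(26, 30) = 30

30


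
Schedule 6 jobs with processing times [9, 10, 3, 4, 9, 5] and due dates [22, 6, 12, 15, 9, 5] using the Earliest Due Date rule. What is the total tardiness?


Sort by due date (EDD order): [(5, 5), (10, 6), (9, 9), (3, 12), (4, 15), (9, 22)]
Compute completion times and tardiness:
  Job 1: p=5, d=5, C=5, tardiness=max(0,5-5)=0
  Job 2: p=10, d=6, C=15, tardiness=max(0,15-6)=9
  Job 3: p=9, d=9, C=24, tardiness=max(0,24-9)=15
  Job 4: p=3, d=12, C=27, tardiness=max(0,27-12)=15
  Job 5: p=4, d=15, C=31, tardiness=max(0,31-15)=16
  Job 6: p=9, d=22, C=40, tardiness=max(0,40-22)=18
Total tardiness = 73

73


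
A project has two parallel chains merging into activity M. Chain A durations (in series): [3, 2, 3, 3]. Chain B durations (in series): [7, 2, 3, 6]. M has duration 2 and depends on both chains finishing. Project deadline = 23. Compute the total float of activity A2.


Forward pass: ES(A2) = sum of predecessors on chain A = 3
EF = ES + duration = 3 + 2 = 5
Backward pass: LF(M) = deadline = 23; LS(M) = 23 - 2 = 21
LF(A2) = LS(M) - sum(successors on chain A) = 21 - 6 = 15
LS = LF - duration = 15 - 2 = 13
Total float = LS - ES = 13 - 3 = 10

10


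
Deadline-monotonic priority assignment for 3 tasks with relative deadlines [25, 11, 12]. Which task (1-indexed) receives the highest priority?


Sort tasks by relative deadline (ascending):
  Task 2: deadline = 11
  Task 3: deadline = 12
  Task 1: deadline = 25
Priority order (highest first): [2, 3, 1]
Highest priority task = 2

2


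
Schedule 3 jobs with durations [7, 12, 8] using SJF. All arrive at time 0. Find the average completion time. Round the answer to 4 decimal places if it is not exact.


SJF order (ascending): [7, 8, 12]
Completion times:
  Job 1: burst=7, C=7
  Job 2: burst=8, C=15
  Job 3: burst=12, C=27
Average completion = 49/3 = 16.3333

16.3333


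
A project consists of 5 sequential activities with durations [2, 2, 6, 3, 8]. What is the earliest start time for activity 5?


Activity 5 starts after activities 1 through 4 complete.
Predecessor durations: [2, 2, 6, 3]
ES = 2 + 2 + 6 + 3 = 13

13


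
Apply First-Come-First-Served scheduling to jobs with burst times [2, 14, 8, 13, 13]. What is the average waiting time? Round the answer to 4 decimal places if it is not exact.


FCFS order (as given): [2, 14, 8, 13, 13]
Waiting times:
  Job 1: wait = 0
  Job 2: wait = 2
  Job 3: wait = 16
  Job 4: wait = 24
  Job 5: wait = 37
Sum of waiting times = 79
Average waiting time = 79/5 = 15.8

15.8


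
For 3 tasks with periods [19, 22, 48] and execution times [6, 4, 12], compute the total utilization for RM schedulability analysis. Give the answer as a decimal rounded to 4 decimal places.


Compute individual utilizations (exact fractions):
  Task 1: C/T = 6/19 (approx. 0.3158)
  Task 2: C/T = 4/22 = 2/11 (approx. 0.1818)
  Task 3: C/T = 12/48 = 1/4 (approx. 0.25)
Total utilization U = 6/19 + 2/11 + 1/4 = 625/836
Rounded to 4 decimal places: U = 0.7476
RM (Liu & Layland) bound for 3 tasks = 0.779763; compare with U = 625/836 (approx. 0.747608)
U <= bound, so schedulable by RM sufficient condition.

0.7476


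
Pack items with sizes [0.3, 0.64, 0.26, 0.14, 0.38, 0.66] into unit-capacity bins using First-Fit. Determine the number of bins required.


Place items sequentially using First-Fit:
  Item 0.3 -> new Bin 1
  Item 0.64 -> Bin 1 (now 0.94)
  Item 0.26 -> new Bin 2
  Item 0.14 -> Bin 2 (now 0.4)
  Item 0.38 -> Bin 2 (now 0.78)
  Item 0.66 -> new Bin 3
Total bins used = 3

3


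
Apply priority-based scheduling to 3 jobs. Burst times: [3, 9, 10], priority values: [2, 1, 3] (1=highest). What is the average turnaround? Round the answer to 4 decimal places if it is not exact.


Sort by priority (ascending = highest first):
Order: [(1, 9), (2, 3), (3, 10)]
Completion times:
  Priority 1, burst=9, C=9
  Priority 2, burst=3, C=12
  Priority 3, burst=10, C=22
Average turnaround = 43/3 = 14.3333

14.3333


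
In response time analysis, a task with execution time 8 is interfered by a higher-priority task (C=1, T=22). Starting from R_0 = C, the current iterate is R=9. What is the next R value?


R_next = C + ceil(R_prev / T_hp) * C_hp
ceil(9 / 22) = ceil(0.4091) = 1
Interference = 1 * 1 = 1
R_next = 8 + 1 = 9
R_next = R_prev, so the iteration has converged (response time = 9).

9


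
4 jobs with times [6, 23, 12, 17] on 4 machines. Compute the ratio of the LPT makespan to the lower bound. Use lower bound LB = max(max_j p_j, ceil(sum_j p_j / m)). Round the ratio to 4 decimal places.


LPT order: [23, 17, 12, 6]
Machine loads after assignment: [23, 17, 12, 6]
LPT makespan = 23
Lower bound = max(max_job, ceil(total/4)) = max(23, 15) = 23
Ratio = 23 / 23 = 1.0

1.0


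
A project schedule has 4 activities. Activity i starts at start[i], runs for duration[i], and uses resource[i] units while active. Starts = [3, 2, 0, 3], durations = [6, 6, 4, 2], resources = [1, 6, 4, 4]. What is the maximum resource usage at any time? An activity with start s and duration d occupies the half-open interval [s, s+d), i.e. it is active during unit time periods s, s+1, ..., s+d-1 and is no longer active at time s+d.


Each activity i is active on [start_i, start_i + duration_i).
Compute total resource usage per time slot:
  t=0: active resources = [4], total = 4
  t=1: active resources = [4], total = 4
  t=2: active resources = [6, 4], total = 10
  t=3: active resources = [1, 6, 4, 4], total = 15
  t=4: active resources = [1, 6, 4], total = 11
  t=5: active resources = [1, 6], total = 7
  t=6: active resources = [1, 6], total = 7
  t=7: active resources = [1, 6], total = 7
  t=8: active resources = [1], total = 1
Peak resource demand = 15

15


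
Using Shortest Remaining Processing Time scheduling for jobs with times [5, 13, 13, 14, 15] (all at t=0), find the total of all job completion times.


Since all jobs arrive at t=0, SRPT equals SPT ordering.
SPT order: [5, 13, 13, 14, 15]
Completion times:
  Job 1: p=5, C=5
  Job 2: p=13, C=18
  Job 3: p=13, C=31
  Job 4: p=14, C=45
  Job 5: p=15, C=60
Total completion time = 5 + 18 + 31 + 45 + 60 = 159

159


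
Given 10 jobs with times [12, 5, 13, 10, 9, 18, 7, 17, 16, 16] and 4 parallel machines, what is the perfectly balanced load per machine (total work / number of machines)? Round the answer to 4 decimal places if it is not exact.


Total processing time = 12 + 5 + 13 + 10 + 9 + 18 + 7 + 17 + 16 + 16 = 123
Number of machines = 4
Ideal balanced load = 123 / 4 = 30.75

30.75


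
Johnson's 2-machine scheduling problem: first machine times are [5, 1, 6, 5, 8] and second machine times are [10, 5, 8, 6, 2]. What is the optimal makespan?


Apply Johnson's rule:
  Group 1 (a <= b): [(2, 1, 5), (1, 5, 10), (4, 5, 6), (3, 6, 8)]
  Group 2 (a > b): [(5, 8, 2)]
Optimal job order: [2, 1, 4, 3, 5]
Schedule:
  Job 2: M1 done at 1, M2 done at 6
  Job 1: M1 done at 6, M2 done at 16
  Job 4: M1 done at 11, M2 done at 22
  Job 3: M1 done at 17, M2 done at 30
  Job 5: M1 done at 25, M2 done at 32
Makespan = 32

32


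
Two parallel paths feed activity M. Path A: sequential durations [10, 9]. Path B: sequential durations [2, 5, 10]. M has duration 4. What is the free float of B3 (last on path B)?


ES(B3) = sum of predecessors on chain B = 7
EF(B3) = ES + duration = 7 + 10 = 17
Successor of B3 is M. ES(M) = max(sum(A), sum(B)) = max(19, 17) = 19
Free float = ES(successor) - EF(current) = 19 - 17 = 2

2


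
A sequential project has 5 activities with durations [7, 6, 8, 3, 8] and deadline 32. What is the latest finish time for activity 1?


LF(activity 1) = deadline - sum of successor durations
Successors: activities 2 through 5 with durations [6, 8, 3, 8]
Sum of successor durations = 25
LF = 32 - 25 = 7

7


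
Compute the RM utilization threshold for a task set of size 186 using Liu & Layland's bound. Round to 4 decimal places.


Compute 2^(1/186) = 1.0037335501
Subtract 1: 1.0037335501 - 1 = 0.0037335501
Multiply by n: 186 * 0.0037335501 = 0.6944403186
Round to 4 dp: 0.6944

0.6944


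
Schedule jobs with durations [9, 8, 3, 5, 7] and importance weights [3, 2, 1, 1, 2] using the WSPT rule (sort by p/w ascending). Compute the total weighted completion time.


Compute p/w ratios and sort ascending (WSPT): [(9, 3), (3, 1), (7, 2), (8, 2), (5, 1)]
Compute weighted completion times:
  Job (p=9,w=3): C=9, w*C=3*9=27
  Job (p=3,w=1): C=12, w*C=1*12=12
  Job (p=7,w=2): C=19, w*C=2*19=38
  Job (p=8,w=2): C=27, w*C=2*27=54
  Job (p=5,w=1): C=32, w*C=1*32=32
Total weighted completion time = 163

163


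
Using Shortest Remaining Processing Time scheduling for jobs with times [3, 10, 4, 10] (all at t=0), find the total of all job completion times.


Since all jobs arrive at t=0, SRPT equals SPT ordering.
SPT order: [3, 4, 10, 10]
Completion times:
  Job 1: p=3, C=3
  Job 2: p=4, C=7
  Job 3: p=10, C=17
  Job 4: p=10, C=27
Total completion time = 3 + 7 + 17 + 27 = 54

54


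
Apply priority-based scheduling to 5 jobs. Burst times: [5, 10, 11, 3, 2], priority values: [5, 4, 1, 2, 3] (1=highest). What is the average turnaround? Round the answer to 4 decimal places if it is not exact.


Sort by priority (ascending = highest first):
Order: [(1, 11), (2, 3), (3, 2), (4, 10), (5, 5)]
Completion times:
  Priority 1, burst=11, C=11
  Priority 2, burst=3, C=14
  Priority 3, burst=2, C=16
  Priority 4, burst=10, C=26
  Priority 5, burst=5, C=31
Average turnaround = 98/5 = 19.6

19.6


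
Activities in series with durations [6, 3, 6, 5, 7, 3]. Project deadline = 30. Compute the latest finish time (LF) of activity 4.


LF(activity 4) = deadline - sum of successor durations
Successors: activities 5 through 6 with durations [7, 3]
Sum of successor durations = 10
LF = 30 - 10 = 20

20


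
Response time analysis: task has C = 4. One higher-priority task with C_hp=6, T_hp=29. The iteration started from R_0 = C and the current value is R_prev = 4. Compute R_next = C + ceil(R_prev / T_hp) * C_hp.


R_next = C + ceil(R_prev / T_hp) * C_hp
ceil(4 / 29) = ceil(0.1379) = 1
Interference = 1 * 6 = 6
R_next = 4 + 6 = 10

10


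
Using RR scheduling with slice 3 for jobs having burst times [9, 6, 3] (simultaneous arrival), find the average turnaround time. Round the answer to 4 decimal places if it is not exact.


Time quantum = 3
Execution trace:
  J1 runs 3 units, time = 3
  J2 runs 3 units, time = 6
  J3 runs 3 units, time = 9
  J1 runs 3 units, time = 12
  J2 runs 3 units, time = 15
  J1 runs 3 units, time = 18
Finish times: [18, 15, 9]
Average turnaround = 42/3 = 14.0

14.0


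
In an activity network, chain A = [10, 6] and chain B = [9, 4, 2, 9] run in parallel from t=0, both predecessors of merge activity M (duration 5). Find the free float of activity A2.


ES(A2) = sum of predecessors on chain A = 10
EF(A2) = ES + duration = 10 + 6 = 16
Successor of A2 is M. ES(M) = max(sum(A), sum(B)) = max(16, 24) = 24
Free float = ES(successor) - EF(current) = 24 - 16 = 8

8


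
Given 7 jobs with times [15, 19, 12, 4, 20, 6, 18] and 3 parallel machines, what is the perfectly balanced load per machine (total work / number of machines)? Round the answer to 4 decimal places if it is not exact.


Total processing time = 15 + 19 + 12 + 4 + 20 + 6 + 18 = 94
Number of machines = 3
Ideal balanced load = 94 / 3 = 31.3333

31.3333


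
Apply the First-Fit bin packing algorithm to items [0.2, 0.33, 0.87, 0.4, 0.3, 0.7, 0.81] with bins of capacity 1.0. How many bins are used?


Place items sequentially using First-Fit:
  Item 0.2 -> new Bin 1
  Item 0.33 -> Bin 1 (now 0.53)
  Item 0.87 -> new Bin 2
  Item 0.4 -> Bin 1 (now 0.93)
  Item 0.3 -> new Bin 3
  Item 0.7 -> Bin 3 (now 1.0)
  Item 0.81 -> new Bin 4
Total bins used = 4

4


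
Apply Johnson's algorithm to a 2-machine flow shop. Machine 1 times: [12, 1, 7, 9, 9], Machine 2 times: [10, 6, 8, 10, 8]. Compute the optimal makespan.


Apply Johnson's rule:
  Group 1 (a <= b): [(2, 1, 6), (3, 7, 8), (4, 9, 10)]
  Group 2 (a > b): [(1, 12, 10), (5, 9, 8)]
Optimal job order: [2, 3, 4, 1, 5]
Schedule:
  Job 2: M1 done at 1, M2 done at 7
  Job 3: M1 done at 8, M2 done at 16
  Job 4: M1 done at 17, M2 done at 27
  Job 1: M1 done at 29, M2 done at 39
  Job 5: M1 done at 38, M2 done at 47
Makespan = 47

47


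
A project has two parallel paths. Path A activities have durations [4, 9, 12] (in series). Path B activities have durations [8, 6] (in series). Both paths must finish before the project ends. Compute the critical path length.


Path A total = 4 + 9 + 12 = 25
Path B total = 8 + 6 = 14
Critical path = longest path = max(25, 14) = 25

25


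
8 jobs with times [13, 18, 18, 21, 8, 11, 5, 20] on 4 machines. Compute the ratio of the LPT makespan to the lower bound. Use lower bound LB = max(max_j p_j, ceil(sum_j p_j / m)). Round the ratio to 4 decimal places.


LPT order: [21, 20, 18, 18, 13, 11, 8, 5]
Machine loads after assignment: [26, 28, 31, 29]
LPT makespan = 31
Lower bound = max(max_job, ceil(total/4)) = max(21, 29) = 29
Ratio = 31 / 29 = 1.069

1.069


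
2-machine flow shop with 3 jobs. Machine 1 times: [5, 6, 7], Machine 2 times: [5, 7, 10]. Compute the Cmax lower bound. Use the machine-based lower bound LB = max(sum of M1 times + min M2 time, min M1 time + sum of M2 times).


LB1 = sum(M1 times) + min(M2 times) = 18 + 5 = 23
LB2 = min(M1 times) + sum(M2 times) = 5 + 22 = 27
Lower bound = max(LB1, LB2) = max(23, 27) = 27

27


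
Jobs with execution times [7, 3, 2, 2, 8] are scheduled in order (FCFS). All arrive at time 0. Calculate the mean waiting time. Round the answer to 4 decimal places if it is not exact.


FCFS order (as given): [7, 3, 2, 2, 8]
Waiting times:
  Job 1: wait = 0
  Job 2: wait = 7
  Job 3: wait = 10
  Job 4: wait = 12
  Job 5: wait = 14
Sum of waiting times = 43
Average waiting time = 43/5 = 8.6

8.6


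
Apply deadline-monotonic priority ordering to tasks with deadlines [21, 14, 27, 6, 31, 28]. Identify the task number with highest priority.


Sort tasks by relative deadline (ascending):
  Task 4: deadline = 6
  Task 2: deadline = 14
  Task 1: deadline = 21
  Task 3: deadline = 27
  Task 6: deadline = 28
  Task 5: deadline = 31
Priority order (highest first): [4, 2, 1, 3, 6, 5]
Highest priority task = 4

4


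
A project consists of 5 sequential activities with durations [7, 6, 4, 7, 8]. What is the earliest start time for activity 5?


Activity 5 starts after activities 1 through 4 complete.
Predecessor durations: [7, 6, 4, 7]
ES = 7 + 6 + 4 + 7 = 24

24


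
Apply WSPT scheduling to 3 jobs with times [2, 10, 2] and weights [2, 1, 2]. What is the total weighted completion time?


Compute p/w ratios and sort ascending (WSPT): [(2, 2), (2, 2), (10, 1)]
Compute weighted completion times:
  Job (p=2,w=2): C=2, w*C=2*2=4
  Job (p=2,w=2): C=4, w*C=2*4=8
  Job (p=10,w=1): C=14, w*C=1*14=14
Total weighted completion time = 26

26


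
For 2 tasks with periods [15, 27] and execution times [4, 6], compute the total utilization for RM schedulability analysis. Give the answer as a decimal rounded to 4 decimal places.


Compute individual utilizations (exact fractions):
  Task 1: C/T = 4/15 (approx. 0.2667)
  Task 2: C/T = 6/27 = 2/9 (approx. 0.2222)
Total utilization U = 4/15 + 2/9 = 22/45
Rounded to 4 decimal places: U = 0.4889
RM (Liu & Layland) bound for 2 tasks = 0.828427; compare with U = 22/45 (approx. 0.488889)
U <= bound, so schedulable by RM sufficient condition.

0.4889


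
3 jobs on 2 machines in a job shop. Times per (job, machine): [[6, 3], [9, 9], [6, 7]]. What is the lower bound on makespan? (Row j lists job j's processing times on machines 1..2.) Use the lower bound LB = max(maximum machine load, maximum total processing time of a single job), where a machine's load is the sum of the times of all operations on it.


Machine loads:
  Machine 1: 6 + 9 + 6 = 21
  Machine 2: 3 + 9 + 7 = 19
Max machine load = 21
Job totals:
  Job 1: 9
  Job 2: 18
  Job 3: 13
Max job total = 18
Lower bound = max(21, 18) = 21

21


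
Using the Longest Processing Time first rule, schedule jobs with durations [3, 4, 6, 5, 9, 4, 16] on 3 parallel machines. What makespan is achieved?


Sort jobs in decreasing order (LPT): [16, 9, 6, 5, 4, 4, 3]
Assign each job to the least loaded machine:
  Machine 1: jobs [16], load = 16
  Machine 2: jobs [9, 4, 3], load = 16
  Machine 3: jobs [6, 5, 4], load = 15
Makespan = max load = 16

16


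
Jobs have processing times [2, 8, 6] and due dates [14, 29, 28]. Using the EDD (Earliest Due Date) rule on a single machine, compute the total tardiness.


Sort by due date (EDD order): [(2, 14), (6, 28), (8, 29)]
Compute completion times and tardiness:
  Job 1: p=2, d=14, C=2, tardiness=max(0,2-14)=0
  Job 2: p=6, d=28, C=8, tardiness=max(0,8-28)=0
  Job 3: p=8, d=29, C=16, tardiness=max(0,16-29)=0
Total tardiness = 0

0


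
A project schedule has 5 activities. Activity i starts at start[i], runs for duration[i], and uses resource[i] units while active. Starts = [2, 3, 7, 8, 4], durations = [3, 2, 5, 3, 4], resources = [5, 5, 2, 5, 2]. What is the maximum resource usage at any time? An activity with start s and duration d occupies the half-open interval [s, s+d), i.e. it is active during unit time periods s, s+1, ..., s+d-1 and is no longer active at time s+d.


Each activity i is active on [start_i, start_i + duration_i).
Compute total resource usage per time slot:
  t=0: active resources = [], total = 0
  t=1: active resources = [], total = 0
  t=2: active resources = [5], total = 5
  t=3: active resources = [5, 5], total = 10
  t=4: active resources = [5, 5, 2], total = 12
  t=5: active resources = [2], total = 2
  t=6: active resources = [2], total = 2
  t=7: active resources = [2, 2], total = 4
  t=8: active resources = [2, 5], total = 7
  t=9: active resources = [2, 5], total = 7
  t=10: active resources = [2, 5], total = 7
  t=11: active resources = [2], total = 2
Peak resource demand = 12

12


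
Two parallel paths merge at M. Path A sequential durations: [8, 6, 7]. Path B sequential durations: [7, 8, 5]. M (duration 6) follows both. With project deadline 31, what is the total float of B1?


Forward pass: ES(B1) = sum of predecessors on chain B = 0
EF = ES + duration = 0 + 7 = 7
Backward pass: LF(M) = deadline = 31; LS(M) = 31 - 6 = 25
LF(B1) = LS(M) - sum(successors on chain B) = 25 - 13 = 12
LS = LF - duration = 12 - 7 = 5
Total float = LS - ES = 5 - 0 = 5

5


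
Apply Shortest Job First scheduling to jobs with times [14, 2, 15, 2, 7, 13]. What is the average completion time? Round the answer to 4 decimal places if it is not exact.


SJF order (ascending): [2, 2, 7, 13, 14, 15]
Completion times:
  Job 1: burst=2, C=2
  Job 2: burst=2, C=4
  Job 3: burst=7, C=11
  Job 4: burst=13, C=24
  Job 5: burst=14, C=38
  Job 6: burst=15, C=53
Average completion = 132/6 = 22.0

22.0


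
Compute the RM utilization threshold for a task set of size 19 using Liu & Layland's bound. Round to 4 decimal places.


Compute 2^(1/19) = 1.0371550444
Subtract 1: 1.0371550444 - 1 = 0.0371550444
Multiply by n: 19 * 0.0371550444 = 0.7059458436
Round to 4 dp: 0.7059

0.7059


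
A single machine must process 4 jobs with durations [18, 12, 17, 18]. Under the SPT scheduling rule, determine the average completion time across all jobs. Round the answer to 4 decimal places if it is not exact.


Sort jobs by processing time (SPT order): [12, 17, 18, 18]
Compute completion times sequentially:
  Job 1: processing = 12, completes at 12
  Job 2: processing = 17, completes at 29
  Job 3: processing = 18, completes at 47
  Job 4: processing = 18, completes at 65
Sum of completion times = 153
Average completion time = 153/4 = 38.25

38.25


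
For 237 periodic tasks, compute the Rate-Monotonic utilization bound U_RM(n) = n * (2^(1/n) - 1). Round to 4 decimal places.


Compute 2^(1/237) = 1.0029289527
Subtract 1: 1.0029289527 - 1 = 0.0029289527
Multiply by n: 237 * 0.0029289527 = 0.6941617899
Round to 4 dp: 0.6942

0.6942


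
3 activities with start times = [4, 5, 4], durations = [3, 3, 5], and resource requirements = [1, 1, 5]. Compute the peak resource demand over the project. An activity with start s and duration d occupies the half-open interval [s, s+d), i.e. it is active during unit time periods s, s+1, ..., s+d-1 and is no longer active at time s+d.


Each activity i is active on [start_i, start_i + duration_i).
Compute total resource usage per time slot:
  t=0: active resources = [], total = 0
  t=1: active resources = [], total = 0
  t=2: active resources = [], total = 0
  t=3: active resources = [], total = 0
  t=4: active resources = [1, 5], total = 6
  t=5: active resources = [1, 1, 5], total = 7
  t=6: active resources = [1, 1, 5], total = 7
  t=7: active resources = [1, 5], total = 6
  t=8: active resources = [5], total = 5
Peak resource demand = 7

7


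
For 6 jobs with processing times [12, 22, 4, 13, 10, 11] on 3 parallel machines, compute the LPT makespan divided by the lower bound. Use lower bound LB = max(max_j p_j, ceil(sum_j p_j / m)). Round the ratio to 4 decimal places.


LPT order: [22, 13, 12, 11, 10, 4]
Machine loads after assignment: [26, 23, 23]
LPT makespan = 26
Lower bound = max(max_job, ceil(total/3)) = max(22, 24) = 24
Ratio = 26 / 24 = 1.0833

1.0833


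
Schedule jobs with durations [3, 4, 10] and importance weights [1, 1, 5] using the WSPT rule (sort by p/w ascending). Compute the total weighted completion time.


Compute p/w ratios and sort ascending (WSPT): [(10, 5), (3, 1), (4, 1)]
Compute weighted completion times:
  Job (p=10,w=5): C=10, w*C=5*10=50
  Job (p=3,w=1): C=13, w*C=1*13=13
  Job (p=4,w=1): C=17, w*C=1*17=17
Total weighted completion time = 80

80


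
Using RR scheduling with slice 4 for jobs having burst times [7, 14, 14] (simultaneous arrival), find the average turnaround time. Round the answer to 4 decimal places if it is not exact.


Time quantum = 4
Execution trace:
  J1 runs 4 units, time = 4
  J2 runs 4 units, time = 8
  J3 runs 4 units, time = 12
  J1 runs 3 units, time = 15
  J2 runs 4 units, time = 19
  J3 runs 4 units, time = 23
  J2 runs 4 units, time = 27
  J3 runs 4 units, time = 31
  J2 runs 2 units, time = 33
  J3 runs 2 units, time = 35
Finish times: [15, 33, 35]
Average turnaround = 83/3 = 27.6667

27.6667


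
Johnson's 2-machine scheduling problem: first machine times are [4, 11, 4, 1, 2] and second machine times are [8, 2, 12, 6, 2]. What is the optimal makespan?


Apply Johnson's rule:
  Group 1 (a <= b): [(4, 1, 6), (5, 2, 2), (1, 4, 8), (3, 4, 12)]
  Group 2 (a > b): [(2, 11, 2)]
Optimal job order: [4, 5, 1, 3, 2]
Schedule:
  Job 4: M1 done at 1, M2 done at 7
  Job 5: M1 done at 3, M2 done at 9
  Job 1: M1 done at 7, M2 done at 17
  Job 3: M1 done at 11, M2 done at 29
  Job 2: M1 done at 22, M2 done at 31
Makespan = 31

31


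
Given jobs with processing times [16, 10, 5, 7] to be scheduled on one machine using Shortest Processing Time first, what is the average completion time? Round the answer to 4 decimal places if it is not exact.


Sort jobs by processing time (SPT order): [5, 7, 10, 16]
Compute completion times sequentially:
  Job 1: processing = 5, completes at 5
  Job 2: processing = 7, completes at 12
  Job 3: processing = 10, completes at 22
  Job 4: processing = 16, completes at 38
Sum of completion times = 77
Average completion time = 77/4 = 19.25

19.25


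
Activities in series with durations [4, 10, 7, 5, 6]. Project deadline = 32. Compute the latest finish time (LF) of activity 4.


LF(activity 4) = deadline - sum of successor durations
Successors: activities 5 through 5 with durations [6]
Sum of successor durations = 6
LF = 32 - 6 = 26

26


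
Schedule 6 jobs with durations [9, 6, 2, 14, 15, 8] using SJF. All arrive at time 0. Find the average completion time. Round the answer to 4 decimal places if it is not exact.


SJF order (ascending): [2, 6, 8, 9, 14, 15]
Completion times:
  Job 1: burst=2, C=2
  Job 2: burst=6, C=8
  Job 3: burst=8, C=16
  Job 4: burst=9, C=25
  Job 5: burst=14, C=39
  Job 6: burst=15, C=54
Average completion = 144/6 = 24.0

24.0


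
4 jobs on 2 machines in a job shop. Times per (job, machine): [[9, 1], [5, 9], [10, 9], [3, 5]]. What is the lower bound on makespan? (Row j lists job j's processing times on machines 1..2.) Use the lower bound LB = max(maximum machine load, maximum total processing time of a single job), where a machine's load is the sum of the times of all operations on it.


Machine loads:
  Machine 1: 9 + 5 + 10 + 3 = 27
  Machine 2: 1 + 9 + 9 + 5 = 24
Max machine load = 27
Job totals:
  Job 1: 10
  Job 2: 14
  Job 3: 19
  Job 4: 8
Max job total = 19
Lower bound = max(27, 19) = 27

27


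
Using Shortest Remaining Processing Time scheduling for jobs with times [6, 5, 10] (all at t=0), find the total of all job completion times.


Since all jobs arrive at t=0, SRPT equals SPT ordering.
SPT order: [5, 6, 10]
Completion times:
  Job 1: p=5, C=5
  Job 2: p=6, C=11
  Job 3: p=10, C=21
Total completion time = 5 + 11 + 21 = 37

37


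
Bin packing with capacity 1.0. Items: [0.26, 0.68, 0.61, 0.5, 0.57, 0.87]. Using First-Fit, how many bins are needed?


Place items sequentially using First-Fit:
  Item 0.26 -> new Bin 1
  Item 0.68 -> Bin 1 (now 0.94)
  Item 0.61 -> new Bin 2
  Item 0.5 -> new Bin 3
  Item 0.57 -> new Bin 4
  Item 0.87 -> new Bin 5
Total bins used = 5

5


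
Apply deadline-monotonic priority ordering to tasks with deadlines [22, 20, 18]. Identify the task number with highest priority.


Sort tasks by relative deadline (ascending):
  Task 3: deadline = 18
  Task 2: deadline = 20
  Task 1: deadline = 22
Priority order (highest first): [3, 2, 1]
Highest priority task = 3

3


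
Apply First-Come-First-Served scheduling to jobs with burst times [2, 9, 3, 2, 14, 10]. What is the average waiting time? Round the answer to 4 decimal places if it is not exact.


FCFS order (as given): [2, 9, 3, 2, 14, 10]
Waiting times:
  Job 1: wait = 0
  Job 2: wait = 2
  Job 3: wait = 11
  Job 4: wait = 14
  Job 5: wait = 16
  Job 6: wait = 30
Sum of waiting times = 73
Average waiting time = 73/6 = 12.1667

12.1667


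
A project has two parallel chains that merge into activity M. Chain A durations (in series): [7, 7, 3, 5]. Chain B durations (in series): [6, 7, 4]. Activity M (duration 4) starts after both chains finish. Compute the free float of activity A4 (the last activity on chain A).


ES(A4) = sum of predecessors on chain A = 17
EF(A4) = ES + duration = 17 + 5 = 22
Successor of A4 is M. ES(M) = max(sum(A), sum(B)) = max(22, 17) = 22
Free float = ES(successor) - EF(current) = 22 - 22 = 0

0


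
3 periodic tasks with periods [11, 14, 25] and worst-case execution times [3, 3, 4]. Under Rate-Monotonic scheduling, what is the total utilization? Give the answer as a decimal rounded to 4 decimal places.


Compute individual utilizations (exact fractions):
  Task 1: C/T = 3/11 (approx. 0.2727)
  Task 2: C/T = 3/14 (approx. 0.2143)
  Task 3: C/T = 4/25 (approx. 0.16)
Total utilization U = 3/11 + 3/14 + 4/25 = 2491/3850
Rounded to 4 decimal places: U = 0.6470
RM (Liu & Layland) bound for 3 tasks = 0.779763; compare with U = 2491/3850 (approx. 0.647013)
U <= bound, so schedulable by RM sufficient condition.

0.6470


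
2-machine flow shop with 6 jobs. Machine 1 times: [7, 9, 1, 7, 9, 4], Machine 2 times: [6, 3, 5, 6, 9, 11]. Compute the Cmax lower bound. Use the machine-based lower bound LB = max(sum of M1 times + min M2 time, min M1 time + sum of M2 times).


LB1 = sum(M1 times) + min(M2 times) = 37 + 3 = 40
LB2 = min(M1 times) + sum(M2 times) = 1 + 40 = 41
Lower bound = max(LB1, LB2) = max(40, 41) = 41

41


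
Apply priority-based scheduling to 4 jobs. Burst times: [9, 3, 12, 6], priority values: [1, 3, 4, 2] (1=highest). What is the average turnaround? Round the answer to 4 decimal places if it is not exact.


Sort by priority (ascending = highest first):
Order: [(1, 9), (2, 6), (3, 3), (4, 12)]
Completion times:
  Priority 1, burst=9, C=9
  Priority 2, burst=6, C=15
  Priority 3, burst=3, C=18
  Priority 4, burst=12, C=30
Average turnaround = 72/4 = 18.0

18.0


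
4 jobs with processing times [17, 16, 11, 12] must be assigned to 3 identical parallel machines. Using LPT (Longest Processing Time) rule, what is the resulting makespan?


Sort jobs in decreasing order (LPT): [17, 16, 12, 11]
Assign each job to the least loaded machine:
  Machine 1: jobs [17], load = 17
  Machine 2: jobs [16], load = 16
  Machine 3: jobs [12, 11], load = 23
Makespan = max load = 23

23


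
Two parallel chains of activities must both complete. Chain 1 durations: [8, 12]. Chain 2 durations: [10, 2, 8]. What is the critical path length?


Path A total = 8 + 12 = 20
Path B total = 10 + 2 + 8 = 20
Critical path = longest path = max(20, 20) = 20

20


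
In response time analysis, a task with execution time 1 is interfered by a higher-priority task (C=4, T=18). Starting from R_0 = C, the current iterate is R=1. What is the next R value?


R_next = C + ceil(R_prev / T_hp) * C_hp
ceil(1 / 18) = ceil(0.0556) = 1
Interference = 1 * 4 = 4
R_next = 1 + 4 = 5

5


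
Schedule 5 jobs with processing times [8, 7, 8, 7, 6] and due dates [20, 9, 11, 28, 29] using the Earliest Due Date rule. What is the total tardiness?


Sort by due date (EDD order): [(7, 9), (8, 11), (8, 20), (7, 28), (6, 29)]
Compute completion times and tardiness:
  Job 1: p=7, d=9, C=7, tardiness=max(0,7-9)=0
  Job 2: p=8, d=11, C=15, tardiness=max(0,15-11)=4
  Job 3: p=8, d=20, C=23, tardiness=max(0,23-20)=3
  Job 4: p=7, d=28, C=30, tardiness=max(0,30-28)=2
  Job 5: p=6, d=29, C=36, tardiness=max(0,36-29)=7
Total tardiness = 16

16


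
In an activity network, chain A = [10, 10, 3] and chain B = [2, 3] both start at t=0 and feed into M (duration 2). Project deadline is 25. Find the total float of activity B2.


Forward pass: ES(B2) = sum of predecessors on chain B = 2
EF = ES + duration = 2 + 3 = 5
Backward pass: LF(M) = deadline = 25; LS(M) = 25 - 2 = 23
LF(B2) = LS(M) - sum(successors on chain B) = 23 - 0 = 23
LS = LF - duration = 23 - 3 = 20
Total float = LS - ES = 20 - 2 = 18

18


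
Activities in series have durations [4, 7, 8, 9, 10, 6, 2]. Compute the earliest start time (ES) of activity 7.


Activity 7 starts after activities 1 through 6 complete.
Predecessor durations: [4, 7, 8, 9, 10, 6]
ES = 4 + 7 + 8 + 9 + 10 + 6 = 44

44


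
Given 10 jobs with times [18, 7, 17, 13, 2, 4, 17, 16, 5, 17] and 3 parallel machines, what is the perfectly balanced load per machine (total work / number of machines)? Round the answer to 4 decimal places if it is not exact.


Total processing time = 18 + 7 + 17 + 13 + 2 + 4 + 17 + 16 + 5 + 17 = 116
Number of machines = 3
Ideal balanced load = 116 / 3 = 38.6667

38.6667


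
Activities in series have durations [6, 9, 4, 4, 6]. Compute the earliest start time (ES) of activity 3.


Activity 3 starts after activities 1 through 2 complete.
Predecessor durations: [6, 9]
ES = 6 + 9 = 15

15


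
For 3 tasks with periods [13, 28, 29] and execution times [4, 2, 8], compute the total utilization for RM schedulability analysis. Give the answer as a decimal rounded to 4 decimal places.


Compute individual utilizations (exact fractions):
  Task 1: C/T = 4/13 (approx. 0.3077)
  Task 2: C/T = 2/28 = 1/14 (approx. 0.0714)
  Task 3: C/T = 8/29 (approx. 0.2759)
Total utilization U = 4/13 + 1/14 + 8/29 = 3457/5278
Rounded to 4 decimal places: U = 0.6550
RM (Liu & Layland) bound for 3 tasks = 0.779763; compare with U = 3457/5278 (approx. 0.654983)
U <= bound, so schedulable by RM sufficient condition.

0.6550


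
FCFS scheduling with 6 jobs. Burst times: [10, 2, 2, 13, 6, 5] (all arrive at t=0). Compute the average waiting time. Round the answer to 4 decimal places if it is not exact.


FCFS order (as given): [10, 2, 2, 13, 6, 5]
Waiting times:
  Job 1: wait = 0
  Job 2: wait = 10
  Job 3: wait = 12
  Job 4: wait = 14
  Job 5: wait = 27
  Job 6: wait = 33
Sum of waiting times = 96
Average waiting time = 96/6 = 16.0

16.0


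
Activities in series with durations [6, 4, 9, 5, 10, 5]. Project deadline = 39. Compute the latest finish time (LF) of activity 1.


LF(activity 1) = deadline - sum of successor durations
Successors: activities 2 through 6 with durations [4, 9, 5, 10, 5]
Sum of successor durations = 33
LF = 39 - 33 = 6

6


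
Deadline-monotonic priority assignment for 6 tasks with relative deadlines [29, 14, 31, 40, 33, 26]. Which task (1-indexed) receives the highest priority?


Sort tasks by relative deadline (ascending):
  Task 2: deadline = 14
  Task 6: deadline = 26
  Task 1: deadline = 29
  Task 3: deadline = 31
  Task 5: deadline = 33
  Task 4: deadline = 40
Priority order (highest first): [2, 6, 1, 3, 5, 4]
Highest priority task = 2

2


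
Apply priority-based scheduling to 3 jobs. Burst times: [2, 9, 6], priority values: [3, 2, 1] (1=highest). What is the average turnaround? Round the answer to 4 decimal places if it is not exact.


Sort by priority (ascending = highest first):
Order: [(1, 6), (2, 9), (3, 2)]
Completion times:
  Priority 1, burst=6, C=6
  Priority 2, burst=9, C=15
  Priority 3, burst=2, C=17
Average turnaround = 38/3 = 12.6667

12.6667


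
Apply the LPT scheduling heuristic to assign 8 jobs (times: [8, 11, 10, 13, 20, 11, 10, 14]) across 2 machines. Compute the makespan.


Sort jobs in decreasing order (LPT): [20, 14, 13, 11, 11, 10, 10, 8]
Assign each job to the least loaded machine:
  Machine 1: jobs [20, 11, 10, 8], load = 49
  Machine 2: jobs [14, 13, 11, 10], load = 48
Makespan = max load = 49

49


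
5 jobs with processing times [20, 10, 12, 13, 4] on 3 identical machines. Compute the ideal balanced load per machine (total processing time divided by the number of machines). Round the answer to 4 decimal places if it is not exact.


Total processing time = 20 + 10 + 12 + 13 + 4 = 59
Number of machines = 3
Ideal balanced load = 59 / 3 = 19.6667

19.6667


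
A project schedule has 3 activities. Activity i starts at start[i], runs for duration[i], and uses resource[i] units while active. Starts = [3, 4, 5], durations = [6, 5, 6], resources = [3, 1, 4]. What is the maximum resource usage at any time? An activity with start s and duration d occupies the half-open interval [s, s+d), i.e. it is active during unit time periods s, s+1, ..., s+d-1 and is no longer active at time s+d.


Each activity i is active on [start_i, start_i + duration_i).
Compute total resource usage per time slot:
  t=0: active resources = [], total = 0
  t=1: active resources = [], total = 0
  t=2: active resources = [], total = 0
  t=3: active resources = [3], total = 3
  t=4: active resources = [3, 1], total = 4
  t=5: active resources = [3, 1, 4], total = 8
  t=6: active resources = [3, 1, 4], total = 8
  t=7: active resources = [3, 1, 4], total = 8
  t=8: active resources = [3, 1, 4], total = 8
  t=9: active resources = [4], total = 4
  t=10: active resources = [4], total = 4
Peak resource demand = 8

8
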